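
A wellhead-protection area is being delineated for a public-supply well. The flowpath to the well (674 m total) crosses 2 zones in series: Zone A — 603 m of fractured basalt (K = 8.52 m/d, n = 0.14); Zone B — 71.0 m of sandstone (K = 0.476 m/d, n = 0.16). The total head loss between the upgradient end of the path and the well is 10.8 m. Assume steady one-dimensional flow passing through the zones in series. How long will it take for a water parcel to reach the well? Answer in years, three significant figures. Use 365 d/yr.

Continuity: the same q passes through each zone, so ΔH = q·Σ(L_j/K_j) — the zones act as resistances in series.
Σ(L/K) = 603/8.52 + 71.0/0.476 = 70.77 + 149.2 = 219.9 d
q = ΔH / Σ(L/K) = 10.8 / 219.9 = 0.04911 m/d (same in every zone)
Zone A: v = q/n = 0.04911/0.14 = 0.3508 m/d → t_A = 603/0.3508 = 1719 d
Zone B: v = q/n = 0.04911/0.16 = 0.3069 m/d → t_B = 71.0/0.3069 = 231.3 d
Total t = 1719 + 231.3 = 1950 d
   = 1950 / 365 = 5.34 yr

5.34 years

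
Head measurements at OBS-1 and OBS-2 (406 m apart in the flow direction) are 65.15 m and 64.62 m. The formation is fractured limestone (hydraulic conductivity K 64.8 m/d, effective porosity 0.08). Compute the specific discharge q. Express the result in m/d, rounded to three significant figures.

0.0846 m/d

Hydraulic gradient i = (65.15 − 64.62) / 406 = 0.53 / 406 = 0.001305
q = Ki = 64.8 × 0.001305 = 0.08459 m/d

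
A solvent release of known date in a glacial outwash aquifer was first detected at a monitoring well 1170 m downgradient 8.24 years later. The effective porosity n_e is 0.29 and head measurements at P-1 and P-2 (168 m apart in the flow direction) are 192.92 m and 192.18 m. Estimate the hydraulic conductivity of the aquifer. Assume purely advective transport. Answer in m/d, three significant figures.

Hydraulic gradient i = (192.92 − 192.18) / 168 = 0.74 / 168 = 0.004405
t = 8.24 years = 3008 d
v = L / t = 1170 / 3008 = 0.3890 m/d
K = v · n / i = 0.3890 × 0.29 / 0.004405 = 25.6 m/d

25.6 m/d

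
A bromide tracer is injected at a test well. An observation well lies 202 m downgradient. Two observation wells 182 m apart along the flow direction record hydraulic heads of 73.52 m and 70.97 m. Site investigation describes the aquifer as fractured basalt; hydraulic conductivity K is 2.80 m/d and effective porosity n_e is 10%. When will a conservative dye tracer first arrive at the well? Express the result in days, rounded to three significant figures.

Hydraulic gradient i = (73.52 − 70.97) / 182 = 2.55 / 182 = 0.01401
Specific discharge q = 2.80 × 0.01401 = 0.03923 m/d
Average linear velocity = 0.03923 / 0.10 = 0.3923 m/d
t = L / v = 202 / 0.3923 = 514.9 d

515 days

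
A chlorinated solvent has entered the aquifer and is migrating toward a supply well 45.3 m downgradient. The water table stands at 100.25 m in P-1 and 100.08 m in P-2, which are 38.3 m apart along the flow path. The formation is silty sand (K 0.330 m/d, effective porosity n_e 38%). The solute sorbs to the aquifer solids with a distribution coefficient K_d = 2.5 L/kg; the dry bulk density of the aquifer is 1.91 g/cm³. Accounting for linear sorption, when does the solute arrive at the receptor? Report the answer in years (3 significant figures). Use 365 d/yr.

Hydraulic gradient i = (100.25 − 100.08) / 38.3 = 0.17 / 38.3 = 0.004439
q = Ki = 0.330 × 0.004439 = 0.001465 m/d
v = Ki/n = 0.330·0.004439/0.38 = 0.003855 m/d
Retardation R = 1 + ρ_b·K_d/n = 1 + 1.91×2.5/0.38 = 13.57
Contaminant velocity v_c = v/R = 0.003855/13.57 = 2.841e-4 m/d
t = L/v_c = 45.3/2.841e-4 = 159400 d
   = 159400/365 = 437 yr

437 years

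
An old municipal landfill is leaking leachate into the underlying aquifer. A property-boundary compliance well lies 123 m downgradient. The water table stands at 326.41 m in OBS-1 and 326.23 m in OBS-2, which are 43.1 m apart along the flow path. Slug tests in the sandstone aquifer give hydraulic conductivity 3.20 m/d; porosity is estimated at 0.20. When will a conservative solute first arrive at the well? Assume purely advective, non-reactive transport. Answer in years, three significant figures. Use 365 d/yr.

5.04 years

Hydraulic gradient i = (326.41 − 326.23) / 43.1 = 0.18 / 43.1 = 0.004176
Specific discharge q = 3.20 × 0.004176 = 0.01336 m/d
v = Ki/n = 3.20·0.004176/0.20 = 0.06682 m/d
t = L / v = 123 / 0.06682 = 1841 d
   = 1841 / 365 = 5.04 yr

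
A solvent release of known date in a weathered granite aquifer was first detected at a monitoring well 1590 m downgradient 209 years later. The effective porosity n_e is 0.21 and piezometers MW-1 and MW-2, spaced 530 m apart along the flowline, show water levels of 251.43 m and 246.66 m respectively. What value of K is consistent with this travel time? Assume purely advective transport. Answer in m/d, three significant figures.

Hydraulic gradient i = (251.43 − 246.66) / 530 = 4.77 / 530 = 0.009000
t = 209 years = 76290 d
v = L / t = 1590 / 76290 = 0.02084 m/d
K = v · n / i = 0.02084 × 0.21 / 0.009000 = 0.486 m/d

0.486 m/d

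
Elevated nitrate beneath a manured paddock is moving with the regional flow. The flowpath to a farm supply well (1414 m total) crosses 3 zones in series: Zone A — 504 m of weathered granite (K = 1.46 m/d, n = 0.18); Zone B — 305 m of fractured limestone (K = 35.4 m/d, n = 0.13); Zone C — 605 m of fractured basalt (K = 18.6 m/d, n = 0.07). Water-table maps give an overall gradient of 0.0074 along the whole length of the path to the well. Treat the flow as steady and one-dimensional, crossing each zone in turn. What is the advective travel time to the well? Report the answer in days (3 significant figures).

For zones in series the flux q is common to all zones; the equivalent conductivity is the harmonic (thickness-weighted) mean, K_eq = L_total / Σ(L_j/K_j).
Σ(L/K) = 504/1.46 + 305/35.4 + 605/18.6 = 345.2 + 8.616 + 32.53 = 386.3 d
K_eq = L_total / Σ(L/K) = 1414 / 386.3 = 3.660 m/d
q = K_eq · i = 3.660 × 0.0074 = 0.02708 m/d (same in every zone)
Zone A: v = q/n = 0.02708/0.18 = 0.1505 m/d → t_A = 504/0.1505 = 3350 d
Zone B: v = q/n = 0.02708/0.13 = 0.2083 m/d → t_B = 305/0.2083 = 1464 d
Zone C: v = q/n = 0.02708/0.07 = 0.3869 m/d → t_C = 605/0.3869 = 1564 d
Total t = 3350 + 1464 + 1564 = 6377 d

6380 days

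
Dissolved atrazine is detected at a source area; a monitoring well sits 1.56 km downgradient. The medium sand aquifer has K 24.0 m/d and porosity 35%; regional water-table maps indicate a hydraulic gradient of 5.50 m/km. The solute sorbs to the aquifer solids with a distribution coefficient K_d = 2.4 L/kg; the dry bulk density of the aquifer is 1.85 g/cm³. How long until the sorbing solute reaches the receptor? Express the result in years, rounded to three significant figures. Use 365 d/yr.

155 years

Specific discharge q = 24.0 × 0.0055 = 0.1320 m/d
v = Ki/n = 24.0·0.0055/0.35 = 0.3771 m/d
Retardation R = 1 + ρ_b·K_d/n = 1 + 1.85×2.4/0.35 = 13.69
Contaminant velocity v_c = v/R = 0.3771/13.69 = 0.02756 m/d
L = 1.56 km = 1560 m
t = L/v_c = 1560/0.02756 = 56610 d
   = 56610/365 = 155 yr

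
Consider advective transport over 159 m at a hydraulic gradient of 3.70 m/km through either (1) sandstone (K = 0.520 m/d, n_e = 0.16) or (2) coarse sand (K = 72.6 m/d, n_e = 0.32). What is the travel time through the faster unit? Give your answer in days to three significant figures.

189 days

Unit 1 (sandstone): v = 0.520×0.0037/0.16 = 0.01203 m/d, t = 159/0.01203 = 13220 d
Unit 2 (coarse sand): v = 72.6×0.0037/0.32 = 0.8394 m/d, t = 159/0.8394 = 189.4 d
Faster unit: t = 189 d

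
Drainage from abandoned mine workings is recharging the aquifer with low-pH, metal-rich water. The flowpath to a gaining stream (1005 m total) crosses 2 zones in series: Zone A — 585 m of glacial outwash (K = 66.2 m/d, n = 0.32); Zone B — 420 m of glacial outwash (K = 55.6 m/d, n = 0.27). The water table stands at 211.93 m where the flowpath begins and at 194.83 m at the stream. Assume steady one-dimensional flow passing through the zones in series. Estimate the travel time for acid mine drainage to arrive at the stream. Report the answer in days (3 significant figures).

288 days

Total head drop ΔH = 211.93 − 194.83 = 17.10 m
Steady 1-D flow in series ⇒ the Darcy flux q is identical in every zone and the zone head losses add (resistances L/K in series).
Σ(L/K) = 585/66.2 + 420/55.6 = 8.837 + 7.554 = 16.39 d
q = ΔH / Σ(L/K) = 17.10 / 16.39 = 1.043 m/d (same in every zone)
Zone A: v = q/n = 1.043/0.32 = 3.260 m/d → t_A = 585/3.260 = 179.4 d
Zone B: v = q/n = 1.043/0.27 = 3.864 m/d → t_B = 420/3.864 = 108.7 d
Total t = 179.4 + 108.7 = 288.1 d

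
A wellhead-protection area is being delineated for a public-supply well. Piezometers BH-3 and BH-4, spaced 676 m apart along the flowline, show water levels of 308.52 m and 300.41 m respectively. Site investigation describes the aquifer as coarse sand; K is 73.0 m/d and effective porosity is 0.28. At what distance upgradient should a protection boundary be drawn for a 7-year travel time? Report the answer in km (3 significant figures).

7.99 km

Hydraulic gradient i = (308.52 − 300.41) / 676 = 8.11 / 676 = 0.01200
q = Ki = 73.0 × 0.01200 = 0.8758 m/d
v = Ki/n = 73.0·0.01200/0.28 = 3.128 m/d
T = 7 yr × 365 = 2555 d
L = v × T = 3.128 × 2555 = 7992 m
   = 7.99 km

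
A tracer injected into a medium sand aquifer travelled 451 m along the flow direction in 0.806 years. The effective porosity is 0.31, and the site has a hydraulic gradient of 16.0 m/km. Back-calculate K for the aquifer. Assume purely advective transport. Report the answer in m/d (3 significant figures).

29.7 m/d

t = 0.806 years = 294.2 d
v = L / t = 451 / 294.2 = 1.533 m/d
K = v · n / i = 1.533 × 0.31 / 0.016 = 29.7 m/d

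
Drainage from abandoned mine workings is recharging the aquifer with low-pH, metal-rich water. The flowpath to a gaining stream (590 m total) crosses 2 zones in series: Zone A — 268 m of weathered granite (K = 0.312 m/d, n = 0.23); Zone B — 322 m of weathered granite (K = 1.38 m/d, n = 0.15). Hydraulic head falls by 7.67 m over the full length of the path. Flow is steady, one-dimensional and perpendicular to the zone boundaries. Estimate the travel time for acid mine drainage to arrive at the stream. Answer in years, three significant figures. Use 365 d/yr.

42.9 years

Steady 1-D flow in series ⇒ the Darcy flux q is identical in every zone and the zone head losses add (resistances L/K in series).
Σ(L/K) = 268/0.312 + 322/1.38 = 859.0 + 233.3 = 1092 d
q = ΔH / Σ(L/K) = 7.67 / 1092 = 0.007022 m/d (same in every zone)
Zone A: v = q/n = 0.007022/0.23 = 0.03053 m/d → t_A = 268/0.03053 = 8778 d
Zone B: v = q/n = 0.007022/0.15 = 0.04681 m/d → t_B = 322/0.04681 = 6879 d
Total t = 8778 + 6879 = 15660 d
   = 15660 / 365 = 42.9 yr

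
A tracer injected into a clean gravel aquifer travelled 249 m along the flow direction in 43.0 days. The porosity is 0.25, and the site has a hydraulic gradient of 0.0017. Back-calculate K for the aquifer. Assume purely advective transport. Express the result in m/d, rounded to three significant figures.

v = L / t = 249 / 43.0 = 5.791 m/d
K = v · n / i = 5.791 × 0.25 / 0.0017 = 852 m/d

852 m/d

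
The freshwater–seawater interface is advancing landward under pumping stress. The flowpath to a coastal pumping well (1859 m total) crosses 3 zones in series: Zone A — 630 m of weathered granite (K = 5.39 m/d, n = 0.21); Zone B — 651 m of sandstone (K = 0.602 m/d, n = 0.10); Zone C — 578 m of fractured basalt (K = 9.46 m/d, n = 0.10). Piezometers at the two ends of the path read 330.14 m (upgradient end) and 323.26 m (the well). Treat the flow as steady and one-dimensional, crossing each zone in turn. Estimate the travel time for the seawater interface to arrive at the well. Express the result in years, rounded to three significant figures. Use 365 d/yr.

Total head drop ΔH = 330.14 − 323.26 = 6.88 m
Continuity: the same q passes through each zone, so ΔH = q·Σ(L_j/K_j) — the zones act as resistances in series.
Σ(L/K) = 630/5.39 + 651/0.602 + 578/9.46 = 116.9 + 1081 + 61.10 = 1259 d
q = ΔH / Σ(L/K) = 6.88 / 1259 = 0.005463 m/d (same in every zone)
Zone A: v = q/n = 0.005463/0.21 = 0.02601 m/d → t_A = 630/0.02601 = 24220 d
Zone B: v = q/n = 0.005463/0.10 = 0.05463 m/d → t_B = 651/0.05463 = 11920 d
Zone C: v = q/n = 0.005463/0.10 = 0.05463 m/d → t_C = 578/0.05463 = 10580 d
Total t = 24220 + 11920 + 10580 = 46710 d
   = 46710 / 365 = 128 yr

128 years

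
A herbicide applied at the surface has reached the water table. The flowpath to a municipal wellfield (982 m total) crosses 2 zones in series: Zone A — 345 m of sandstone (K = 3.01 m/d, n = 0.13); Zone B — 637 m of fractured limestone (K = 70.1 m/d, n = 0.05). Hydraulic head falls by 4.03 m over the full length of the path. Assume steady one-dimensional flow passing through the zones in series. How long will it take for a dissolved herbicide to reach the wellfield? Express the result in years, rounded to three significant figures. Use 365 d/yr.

6.45 years

Steady 1-D flow in series ⇒ the Darcy flux q is identical in every zone and the zone head losses add (resistances L/K in series).
Σ(L/K) = 345/3.01 + 637/70.1 = 114.6 + 9.087 = 123.7 d
q = ΔH / Σ(L/K) = 4.03 / 123.7 = 0.03258 m/d (same in every zone)
Zone A: v = q/n = 0.03258/0.13 = 0.2506 m/d → t_A = 345/0.2506 = 1377 d
Zone B: v = q/n = 0.03258/0.05 = 0.6516 m/d → t_B = 637/0.6516 = 977.7 d
Total t = 1377 + 977.7 = 2354 d
   = 2354 / 365 = 6.45 yr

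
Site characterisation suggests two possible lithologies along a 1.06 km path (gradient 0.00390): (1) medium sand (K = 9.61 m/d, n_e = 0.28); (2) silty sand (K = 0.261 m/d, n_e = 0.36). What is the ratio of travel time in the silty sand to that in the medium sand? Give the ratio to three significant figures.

47.3

Unit 1 (medium sand): v = 9.61×0.0039/0.28 = 0.1339 m/d, t = 1060/0.1339 = 7919 d
Unit 2 (silty sand): v = 0.261×0.0039/0.36 = 0.002828 m/d, t = 1060/0.002828 = 374900 d
t(silty sand) / t(medium sand) = 374900/7919 = 47.3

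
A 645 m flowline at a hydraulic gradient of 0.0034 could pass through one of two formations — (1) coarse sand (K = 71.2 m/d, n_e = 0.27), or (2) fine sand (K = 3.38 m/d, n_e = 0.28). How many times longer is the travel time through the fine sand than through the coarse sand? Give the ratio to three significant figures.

Unit 1 (coarse sand): v = 71.2×0.0034/0.27 = 0.8966 m/d, t = 645/0.8966 = 719.4 d
Unit 2 (fine sand): v = 3.38×0.0034/0.28 = 0.04104 m/d, t = 645/0.04104 = 15720 d
t(fine sand) / t(coarse sand) = 15720/719.4 = 21.8

21.8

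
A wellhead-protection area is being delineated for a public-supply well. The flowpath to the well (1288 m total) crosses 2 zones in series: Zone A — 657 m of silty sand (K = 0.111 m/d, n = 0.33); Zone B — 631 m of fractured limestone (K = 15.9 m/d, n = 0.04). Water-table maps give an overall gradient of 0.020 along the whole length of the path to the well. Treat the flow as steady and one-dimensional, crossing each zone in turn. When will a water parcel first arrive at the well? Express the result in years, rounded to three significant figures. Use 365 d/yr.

For zones in series the flux q is common to all zones; the equivalent conductivity is the harmonic (thickness-weighted) mean, K_eq = L_total / Σ(L_j/K_j).
Σ(L/K) = 657/0.111 + 631/15.9 = 5919 + 39.69 = 5959 d
K_eq = L_total / Σ(L/K) = 1288 / 5959 = 0.2162 m/d
q = K_eq · i = 0.2162 × 0.020 = 0.004323 m/d (same in every zone)
Zone A: v = q/n = 0.004323/0.33 = 0.01310 m/d → t_A = 657/0.01310 = 50150 d
Zone B: v = q/n = 0.004323/0.04 = 0.1081 m/d → t_B = 631/0.1081 = 5838 d
Total t = 50150 + 5838 = 55990 d
   = 55990 / 365 = 153 yr

153 years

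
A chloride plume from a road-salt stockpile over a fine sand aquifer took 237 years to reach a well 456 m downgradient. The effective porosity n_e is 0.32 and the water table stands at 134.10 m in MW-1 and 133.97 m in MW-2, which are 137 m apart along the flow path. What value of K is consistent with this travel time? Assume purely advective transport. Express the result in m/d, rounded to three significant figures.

1.78 m/d

Hydraulic gradient i = (134.10 − 133.97) / 137 = 0.13 / 137 = 9.489e-4
t = 237 years = 86510 d
v = L / t = 456 / 86510 = 0.005271 m/d
K = v · n / i = 0.005271 × 0.32 / 9.489e-4 = 1.78 m/d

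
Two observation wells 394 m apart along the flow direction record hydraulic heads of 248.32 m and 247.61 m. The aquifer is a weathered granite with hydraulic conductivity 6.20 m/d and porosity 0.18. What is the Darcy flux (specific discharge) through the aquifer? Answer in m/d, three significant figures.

0.0112 m/d

Hydraulic gradient i = (248.32 − 247.61) / 394 = 0.71 / 394 = 0.001802
q = Ki = 6.20 × 0.001802 = 0.01117 m/d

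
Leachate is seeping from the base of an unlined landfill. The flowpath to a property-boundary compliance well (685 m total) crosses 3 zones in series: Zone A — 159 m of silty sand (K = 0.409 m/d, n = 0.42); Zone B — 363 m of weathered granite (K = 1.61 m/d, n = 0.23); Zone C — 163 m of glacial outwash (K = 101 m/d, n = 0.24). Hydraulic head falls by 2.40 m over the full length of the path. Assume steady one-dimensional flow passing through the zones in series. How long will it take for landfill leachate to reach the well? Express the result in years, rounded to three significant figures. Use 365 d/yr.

133 years

Continuity: the same q passes through each zone, so ΔH = q·Σ(L_j/K_j) — the zones act as resistances in series.
Σ(L/K) = 159/0.409 + 363/1.61 + 163/101 = 388.8 + 225.5 + 1.614 = 615.8 d
q = ΔH / Σ(L/K) = 2.40 / 615.8 = 0.003897 m/d (same in every zone)
Zone A: v = q/n = 0.003897/0.42 = 0.009279 m/d → t_A = 159/0.009279 = 17140 d
Zone B: v = q/n = 0.003897/0.23 = 0.01694 m/d → t_B = 363/0.01694 = 21420 d
Zone C: v = q/n = 0.003897/0.24 = 0.01624 m/d → t_C = 163/0.01624 = 10040 d
Total t = 17140 + 21420 + 10040 = 48600 d
   = 48600 / 365 = 133 yr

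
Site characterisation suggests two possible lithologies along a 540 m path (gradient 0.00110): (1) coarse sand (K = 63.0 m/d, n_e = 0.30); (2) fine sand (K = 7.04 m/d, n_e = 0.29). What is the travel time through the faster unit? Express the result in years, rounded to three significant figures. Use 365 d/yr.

6.40 years

Unit 1 (coarse sand): v = 63.0×0.0011/0.30 = 0.2310 m/d, t = 540/0.2310 = 2338 d
Unit 2 (fine sand): v = 7.04×0.0011/0.29 = 0.02670 m/d, t = 540/0.02670 = 20220 d
Faster: 2338 d / 365 = 6.40 yr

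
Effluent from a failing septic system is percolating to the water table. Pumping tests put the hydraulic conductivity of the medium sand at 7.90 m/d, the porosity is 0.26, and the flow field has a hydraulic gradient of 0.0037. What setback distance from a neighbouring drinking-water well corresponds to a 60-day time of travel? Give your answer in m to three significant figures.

6.75 m

Darcy flux q = K·i = 7.90 × 0.0037 = 0.02923 m/d
v_s = q/n_e = 0.02923/0.26 = 0.1124 m/d
L = v × T = 0.1124 × 60 = 6.745 m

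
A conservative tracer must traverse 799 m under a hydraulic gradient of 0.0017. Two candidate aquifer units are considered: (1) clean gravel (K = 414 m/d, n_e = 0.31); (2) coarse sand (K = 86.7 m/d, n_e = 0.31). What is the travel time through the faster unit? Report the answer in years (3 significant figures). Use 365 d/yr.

0.964 years

Unit 1 (clean gravel): v = 414×0.0017/0.31 = 2.270 m/d, t = 799/2.270 = 351.9 d
Unit 2 (coarse sand): v = 86.7×0.0017/0.31 = 0.4755 m/d, t = 799/0.4755 = 1681 d
Faster: 351.9 d / 365 = 0.964 yr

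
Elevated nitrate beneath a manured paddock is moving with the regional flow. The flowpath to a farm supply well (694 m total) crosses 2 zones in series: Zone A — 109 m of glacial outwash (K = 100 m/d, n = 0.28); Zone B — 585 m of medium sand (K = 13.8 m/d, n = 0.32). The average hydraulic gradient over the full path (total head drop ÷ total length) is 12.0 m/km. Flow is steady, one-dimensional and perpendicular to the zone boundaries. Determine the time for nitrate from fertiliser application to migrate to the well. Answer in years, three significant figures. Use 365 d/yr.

For zones in series the flux q is common to all zones; the equivalent conductivity is the harmonic (thickness-weighted) mean, K_eq = L_total / Σ(L_j/K_j).
Σ(L/K) = 109/100 + 585/13.8 = 1.090 + 42.39 = 43.48 d
K_eq = L_total / Σ(L/K) = 694 / 43.48 = 15.96 m/d
q = K_eq · i = 15.96 × 0.012 = 0.1915 m/d (same in every zone)
Zone A: v = q/n = 0.1915/0.28 = 0.6840 m/d → t_A = 109/0.6840 = 159.3 d
Zone B: v = q/n = 0.1915/0.32 = 0.5985 m/d → t_B = 585/0.5985 = 977.4 d
Total t = 159.3 + 977.4 = 1137 d
   = 1137 / 365 = 3.11 yr

3.11 years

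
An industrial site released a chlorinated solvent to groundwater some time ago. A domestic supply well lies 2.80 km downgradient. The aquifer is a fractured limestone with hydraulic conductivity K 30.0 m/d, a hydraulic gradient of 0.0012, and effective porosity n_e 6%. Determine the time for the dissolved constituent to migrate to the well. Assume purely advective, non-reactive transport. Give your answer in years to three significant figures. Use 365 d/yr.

12.8 years

Specific discharge q = 30.0 × 0.0012 = 0.03600 m/d
v_s = q/n_e = 0.03600/0.06 = 0.6000 m/d
L = 2.80 km = 2800 m
t = L / v = 2800 / 0.6000 = 4667 d
   = 4667 / 365 = 12.8 yr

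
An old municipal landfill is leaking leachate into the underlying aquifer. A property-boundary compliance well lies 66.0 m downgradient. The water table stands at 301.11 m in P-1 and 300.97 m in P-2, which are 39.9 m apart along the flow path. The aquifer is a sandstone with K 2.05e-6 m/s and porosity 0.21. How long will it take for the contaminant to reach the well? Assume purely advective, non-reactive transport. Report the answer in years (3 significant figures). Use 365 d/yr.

61.1 years

Hydraulic gradient i = (301.11 − 300.97) / 39.9 = 0.14 / 39.9 = 0.003509
K = 2.05e-6 m/s × 86400 s/d = 0.1771 m/d
Darcy flux q = K·i = 0.1771 × 0.003509 = 6.215e-4 m/d
Average linear velocity = 6.215e-4 / 0.21 = 0.002959 m/d
t = L / v = 66.0 / 0.002959 = 22300 d
   = 22300 / 365 = 61.1 yr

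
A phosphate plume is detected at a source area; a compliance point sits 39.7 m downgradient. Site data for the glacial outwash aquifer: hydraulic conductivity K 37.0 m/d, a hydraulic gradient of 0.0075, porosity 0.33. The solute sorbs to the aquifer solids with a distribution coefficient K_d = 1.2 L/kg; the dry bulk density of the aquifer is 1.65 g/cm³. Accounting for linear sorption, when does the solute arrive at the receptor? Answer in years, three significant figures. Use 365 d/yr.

Darcy flux q = K·i = 37.0 × 0.0075 = 0.2775 m/d
Seepage velocity v = q / n = 0.2775 / 0.33 = 0.8409 m/d
Retardation R = 1 + ρ_b·K_d/n = 1 + 1.65×1.2/0.33 = 7.000
Contaminant velocity v_c = v/R = 0.8409/7.000 = 0.1201 m/d
t = L/v_c = 39.7/0.1201 = 330.5 d
   = 330.5/365 = 0.905 yr

0.905 years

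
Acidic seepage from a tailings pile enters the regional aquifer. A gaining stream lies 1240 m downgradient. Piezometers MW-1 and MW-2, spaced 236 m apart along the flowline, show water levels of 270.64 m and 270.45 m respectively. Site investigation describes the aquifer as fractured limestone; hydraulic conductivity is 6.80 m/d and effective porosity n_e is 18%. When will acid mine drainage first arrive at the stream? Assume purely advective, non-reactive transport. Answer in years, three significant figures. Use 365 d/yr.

112 years

Hydraulic gradient i = (270.64 − 270.45) / 236 = 0.19 / 236 = 8.051e-4
Specific discharge q = 6.80 × 8.051e-4 = 0.005475 m/d
v = Ki/n = 6.80·8.051e-4/0.18 = 0.03041 m/d
t = L / v = 1240 / 0.03041 = 40770 d
   = 40770 / 365 = 112 yr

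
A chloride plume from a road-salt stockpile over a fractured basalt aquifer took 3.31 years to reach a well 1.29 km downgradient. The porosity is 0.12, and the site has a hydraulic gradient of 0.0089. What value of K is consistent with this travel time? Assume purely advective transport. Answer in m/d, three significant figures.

14.4 m/d

t = 3.31 years = 1208 d
L = 1.29 km = 1290 m
v = L / t = 1290 / 1208 = 1.068 m/d
K = v · n / i = 1.068 × 0.12 / 0.0089 = 14.4 m/d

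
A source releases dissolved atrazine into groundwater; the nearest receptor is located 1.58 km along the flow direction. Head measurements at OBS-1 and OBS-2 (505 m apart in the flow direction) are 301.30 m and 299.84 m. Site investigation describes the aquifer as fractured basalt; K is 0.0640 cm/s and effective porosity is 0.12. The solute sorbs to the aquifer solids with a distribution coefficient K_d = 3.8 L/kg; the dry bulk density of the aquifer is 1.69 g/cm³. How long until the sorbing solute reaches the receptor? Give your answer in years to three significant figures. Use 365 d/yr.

Hydraulic gradient i = (301.30 − 299.84) / 505 = 1.46 / 505 = 0.002891
K = 0.0640 cm/s × 864 = 55.30 m/d
Specific discharge q = 55.30 × 0.002891 = 0.1599 m/d
v = Ki/n = 55.30·0.002891/0.12 = 1.332 m/d
Retardation R = 1 + ρ_b·K_d/n = 1 + 1.69×3.8/0.12 = 54.52
Contaminant velocity v_c = v/R = 1.332/54.52 = 0.02444 m/d
L = 1.58 km = 1580 m
t = L/v_c = 1580/0.02444 = 64660 d
   = 64660/365 = 177 yr

177 years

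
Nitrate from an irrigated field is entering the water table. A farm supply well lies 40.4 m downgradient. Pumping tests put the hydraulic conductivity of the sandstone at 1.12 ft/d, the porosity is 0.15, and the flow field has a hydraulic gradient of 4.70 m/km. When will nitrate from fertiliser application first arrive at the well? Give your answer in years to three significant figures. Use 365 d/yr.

K = 1.12 ft/d × 0.3048 = 0.3414 m/d
Specific discharge q = 0.3414 × 0.0047 = 0.001604 m/d
v = Ki/n = 0.3414·0.0047/0.15 = 0.01070 m/d
t = L / v = 40.4 / 0.01070 = 3777 d
   = 3777 / 365 = 10.3 yr

10.3 years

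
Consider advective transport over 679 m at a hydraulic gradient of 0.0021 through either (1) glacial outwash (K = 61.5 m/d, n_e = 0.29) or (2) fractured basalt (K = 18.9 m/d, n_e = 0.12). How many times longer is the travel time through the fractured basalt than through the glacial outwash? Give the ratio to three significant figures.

Unit 1 (glacial outwash): v = 61.5×0.0021/0.29 = 0.4453 m/d, t = 679/0.4453 = 1525 d
Unit 2 (fractured basalt): v = 18.9×0.0021/0.12 = 0.3308 m/d, t = 679/0.3308 = 2053 d
t(fractured basalt) / t(glacial outwash) = 2053/1525 = 1.35

1.35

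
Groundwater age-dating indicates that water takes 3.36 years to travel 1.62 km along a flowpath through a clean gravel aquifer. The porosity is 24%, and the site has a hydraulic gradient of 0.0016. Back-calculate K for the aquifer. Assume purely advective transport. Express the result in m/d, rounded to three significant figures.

198 m/d

t = 3.36 years = 1226 d
L = 1.62 km = 1620 m
v = L / t = 1620 / 1226 = 1.321 m/d
K = v · n / i = 1.321 × 0.24 / 0.0016 = 198 m/d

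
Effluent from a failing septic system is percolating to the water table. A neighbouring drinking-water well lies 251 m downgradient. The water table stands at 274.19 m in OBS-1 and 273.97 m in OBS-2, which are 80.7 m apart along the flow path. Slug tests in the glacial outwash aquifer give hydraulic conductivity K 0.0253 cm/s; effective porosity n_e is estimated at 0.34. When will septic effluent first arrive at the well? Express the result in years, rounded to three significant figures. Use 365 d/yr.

Hydraulic gradient i = (274.19 − 273.97) / 80.7 = 0.22 / 80.7 = 0.002726
K = 0.0253 cm/s × 864 = 21.86 m/d
Specific discharge q = 21.86 × 0.002726 = 0.05959 m/d
Average linear velocity = 0.05959 / 0.34 = 0.1753 m/d
t = L / v = 251 / 0.1753 = 1432 d
   = 1432 / 365 = 3.92 yr

3.92 years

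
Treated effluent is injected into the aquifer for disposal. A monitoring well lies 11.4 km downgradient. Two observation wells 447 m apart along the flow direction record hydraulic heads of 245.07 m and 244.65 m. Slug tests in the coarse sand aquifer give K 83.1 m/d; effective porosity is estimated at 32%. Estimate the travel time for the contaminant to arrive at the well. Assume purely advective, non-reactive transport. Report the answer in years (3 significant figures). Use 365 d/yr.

Hydraulic gradient i = (245.07 − 244.65) / 447 = 0.42 / 447 = 9.396e-4
Darcy flux q = K·i = 83.1 × 9.396e-4 = 0.07808 m/d
Average linear velocity = 0.07808 / 0.32 = 0.2440 m/d
L = 11.4 km = 11400 m
t = L / v = 11400 / 0.2440 = 46720 d
   = 46720 / 365 = 128 yr

128 years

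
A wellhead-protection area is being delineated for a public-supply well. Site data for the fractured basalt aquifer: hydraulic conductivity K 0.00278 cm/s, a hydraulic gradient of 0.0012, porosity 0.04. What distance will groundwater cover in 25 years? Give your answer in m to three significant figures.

658 m

K = 0.00278 cm/s × 864 = 2.402 m/d
Darcy flux q = K·i = 2.402 × 0.0012 = 0.002882 m/d
v_s = q/n_e = 0.002882/0.04 = 0.07206 m/d
T = 25 yr × 365 = 9125 d
L = v × T = 0.07206 × 9125 = 657.5 m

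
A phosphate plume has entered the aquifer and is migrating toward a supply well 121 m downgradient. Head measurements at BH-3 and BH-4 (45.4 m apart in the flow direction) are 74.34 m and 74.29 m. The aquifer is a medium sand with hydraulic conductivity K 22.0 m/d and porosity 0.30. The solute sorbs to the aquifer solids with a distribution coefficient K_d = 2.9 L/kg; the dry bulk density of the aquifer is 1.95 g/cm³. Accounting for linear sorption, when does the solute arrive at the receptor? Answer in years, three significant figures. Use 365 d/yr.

81.5 years

Hydraulic gradient i = (74.34 − 74.29) / 45.4 = 0.05 / 45.4 = 0.001101
Specific discharge q = 22.0 × 0.001101 = 0.02423 m/d
v_s = q/n_e = 0.02423/0.30 = 0.08076 m/d
Retardation R = 1 + ρ_b·K_d/n = 1 + 1.95×2.9/0.30 = 19.85
Contaminant velocity v_c = v/R = 0.08076/19.85 = 0.004069 m/d
t = L/v_c = 121/0.004069 = 29740 d
   = 29740/365 = 81.5 yr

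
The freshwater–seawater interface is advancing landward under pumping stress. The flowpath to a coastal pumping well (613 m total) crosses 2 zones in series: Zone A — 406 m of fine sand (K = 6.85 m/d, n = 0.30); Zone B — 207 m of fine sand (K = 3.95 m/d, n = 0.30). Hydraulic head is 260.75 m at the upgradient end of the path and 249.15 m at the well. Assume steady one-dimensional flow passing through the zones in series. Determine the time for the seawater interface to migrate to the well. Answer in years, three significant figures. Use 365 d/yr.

4.85 years

Total head drop ΔH = 260.75 − 249.15 = 11.60 m
Steady 1-D flow in series ⇒ the Darcy flux q is identical in every zone and the zone head losses add (resistances L/K in series).
Σ(L/K) = 406/6.85 + 207/3.95 = 59.27 + 52.41 = 111.7 d
q = ΔH / Σ(L/K) = 11.60 / 111.7 = 0.1039 m/d (same in every zone)
Zone A: v = q/n = 0.1039/0.30 = 0.3462 m/d → t_A = 406/0.3462 = 1173 d
Zone B: v = q/n = 0.1039/0.30 = 0.3462 m/d → t_B = 207/0.3462 = 597.8 d
Total t = 1173 + 597.8 = 1770 d
   = 1770 / 365 = 4.85 yr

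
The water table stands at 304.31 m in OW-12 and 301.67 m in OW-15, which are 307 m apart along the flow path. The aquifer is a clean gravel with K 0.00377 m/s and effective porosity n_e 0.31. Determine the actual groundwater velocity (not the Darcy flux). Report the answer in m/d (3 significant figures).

Hydraulic gradient i = (304.31 − 301.67) / 307 = 2.64 / 307 = 0.008599
K = 0.00377 m/s × 86400 s/d = 325.7 m/d
q = Ki = 325.7 × 0.008599 = 2.801 m/d
v_s = q/n_e = 2.801/0.31 = 9.036 m/d

9.04 m/d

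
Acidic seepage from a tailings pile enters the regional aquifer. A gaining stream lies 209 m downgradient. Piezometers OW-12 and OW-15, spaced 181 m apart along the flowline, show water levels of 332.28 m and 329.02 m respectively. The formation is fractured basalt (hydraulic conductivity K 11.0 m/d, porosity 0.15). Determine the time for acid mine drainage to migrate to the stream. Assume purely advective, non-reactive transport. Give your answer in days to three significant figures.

Hydraulic gradient i = (332.28 − 329.02) / 181 = 3.26 / 181 = 0.01801
Specific discharge q = 11.0 × 0.01801 = 0.1981 m/d
Seepage velocity v = q / n = 0.1981 / 0.15 = 1.321 m/d
t = L / v = 209 / 1.321 = 158.2 d

158 days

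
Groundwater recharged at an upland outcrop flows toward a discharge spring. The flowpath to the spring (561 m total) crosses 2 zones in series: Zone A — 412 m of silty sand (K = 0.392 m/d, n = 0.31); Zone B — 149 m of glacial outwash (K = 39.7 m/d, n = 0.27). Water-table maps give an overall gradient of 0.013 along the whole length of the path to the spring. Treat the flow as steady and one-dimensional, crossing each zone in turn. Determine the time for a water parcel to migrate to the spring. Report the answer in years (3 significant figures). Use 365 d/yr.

Continuity: the same q passes through each zone, so ΔH = q·Σ(L_j/K_j) — the zones act as resistances in series.
Σ(L/K) = 412/0.392 + 149/39.7 = 1051 + 3.753 = 1055 d
K_eq = L_total / Σ(L/K) = 561 / 1055 = 0.5319 m/d
q = K_eq · i = 0.5319 × 0.013 = 0.006914 m/d (same in every zone)
Zone A: v = q/n = 0.006914/0.31 = 0.02230 m/d → t_A = 412/0.02230 = 18470 d
Zone B: v = q/n = 0.006914/0.27 = 0.02561 m/d → t_B = 149/0.02561 = 5818 d
Total t = 18470 + 5818 = 24290 d
   = 24290 / 365 = 66.5 yr

66.5 years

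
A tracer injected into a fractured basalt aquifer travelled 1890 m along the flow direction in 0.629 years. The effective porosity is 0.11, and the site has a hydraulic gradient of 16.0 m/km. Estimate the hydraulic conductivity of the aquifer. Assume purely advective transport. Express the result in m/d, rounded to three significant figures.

56.6 m/d

t = 0.629 years = 229.6 d
v = L / t = 1890 / 229.6 = 8.232 m/d
K = v · n / i = 8.232 × 0.11 / 0.016 = 56.6 m/d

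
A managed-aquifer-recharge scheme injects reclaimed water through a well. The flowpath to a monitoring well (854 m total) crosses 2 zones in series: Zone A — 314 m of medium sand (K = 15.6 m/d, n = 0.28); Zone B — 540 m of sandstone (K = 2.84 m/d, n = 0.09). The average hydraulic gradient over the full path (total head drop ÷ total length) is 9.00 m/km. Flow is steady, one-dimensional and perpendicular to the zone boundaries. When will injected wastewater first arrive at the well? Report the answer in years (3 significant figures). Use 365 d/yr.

10.2 years

Steady 1-D flow in series ⇒ the Darcy flux q is identical in every zone and the zone head losses add (resistances L/K in series).
Σ(L/K) = 314/15.6 + 540/2.84 = 20.13 + 190.1 = 210.3 d
K_eq = L_total / Σ(L/K) = 854 / 210.3 = 4.061 m/d
q = K_eq · i = 4.061 × 0.0090 = 0.03655 m/d (same in every zone)
Zone A: v = q/n = 0.03655/0.28 = 0.1305 m/d → t_A = 314/0.1305 = 2405 d
Zone B: v = q/n = 0.03655/0.09 = 0.4061 m/d → t_B = 540/0.4061 = 1330 d
Total t = 2405 + 1330 = 3735 d
   = 3735 / 365 = 10.2 yr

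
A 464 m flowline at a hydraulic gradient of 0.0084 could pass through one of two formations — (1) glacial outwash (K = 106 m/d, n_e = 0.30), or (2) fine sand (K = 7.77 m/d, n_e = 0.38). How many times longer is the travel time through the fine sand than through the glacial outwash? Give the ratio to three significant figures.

17.3

Unit 1 (glacial outwash): v = 106×0.0084/0.30 = 2.968 m/d, t = 464/2.968 = 156.3 d
Unit 2 (fine sand): v = 7.77×0.0084/0.38 = 0.1718 m/d, t = 464/0.1718 = 2701 d
t(fine sand) / t(glacial outwash) = 2701/156.3 = 17.3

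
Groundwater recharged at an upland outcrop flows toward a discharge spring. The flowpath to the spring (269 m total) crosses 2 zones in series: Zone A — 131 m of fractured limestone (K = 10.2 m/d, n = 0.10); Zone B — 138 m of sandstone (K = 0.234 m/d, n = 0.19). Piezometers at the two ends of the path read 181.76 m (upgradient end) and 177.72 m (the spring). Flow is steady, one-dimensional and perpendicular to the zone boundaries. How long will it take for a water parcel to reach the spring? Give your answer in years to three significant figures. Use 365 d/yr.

Total head drop ΔH = 181.76 − 177.72 = 4.04 m
Continuity: the same q passes through each zone, so ΔH = q·Σ(L_j/K_j) — the zones act as resistances in series.
Σ(L/K) = 131/10.2 + 138/0.234 = 12.84 + 589.7 = 602.6 d
q = ΔH / Σ(L/K) = 4.04 / 602.6 = 0.006704 m/d (same in every zone)
Zone A: v = q/n = 0.006704/0.10 = 0.06704 m/d → t_A = 131/0.06704 = 1954 d
Zone B: v = q/n = 0.006704/0.19 = 0.03529 m/d → t_B = 138/0.03529 = 3911 d
Total t = 1954 + 3911 = 5865 d
   = 5865 / 365 = 16.1 yr

16.1 years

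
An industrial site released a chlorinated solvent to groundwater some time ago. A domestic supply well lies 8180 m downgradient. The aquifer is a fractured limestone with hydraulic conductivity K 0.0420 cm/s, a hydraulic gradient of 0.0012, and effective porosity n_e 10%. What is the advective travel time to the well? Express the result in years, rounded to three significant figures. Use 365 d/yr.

K = 0.0420 cm/s × 864 = 36.29 m/d
Specific discharge q = 36.29 × 0.0012 = 0.04355 m/d
v = Ki/n = 36.29·0.0012/0.10 = 0.4355 m/d
t = L / v = 8180 / 0.4355 = 18780 d
   = 18780 / 365 = 51.5 yr

51.5 years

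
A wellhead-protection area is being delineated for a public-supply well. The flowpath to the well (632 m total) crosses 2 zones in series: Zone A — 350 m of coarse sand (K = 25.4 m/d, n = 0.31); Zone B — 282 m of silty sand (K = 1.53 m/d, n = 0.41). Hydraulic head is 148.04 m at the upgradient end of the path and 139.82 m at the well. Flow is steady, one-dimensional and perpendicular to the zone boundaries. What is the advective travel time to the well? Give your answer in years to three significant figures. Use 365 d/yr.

Total head drop ΔH = 148.04 − 139.82 = 8.22 m
Steady 1-D flow in series ⇒ the Darcy flux q is identical in every zone and the zone head losses add (resistances L/K in series).
Σ(L/K) = 350/25.4 + 282/1.53 = 13.78 + 184.3 = 198.1 d
q = ΔH / Σ(L/K) = 8.22 / 198.1 = 0.04150 m/d (same in every zone)
Zone A: v = q/n = 0.04150/0.31 = 0.1339 m/d → t_A = 350/0.1339 = 2615 d
Zone B: v = q/n = 0.04150/0.41 = 0.1012 m/d → t_B = 282/0.1012 = 2786 d
Total t = 2615 + 2786 = 5401 d
   = 5401 / 365 = 14.8 yr

14.8 years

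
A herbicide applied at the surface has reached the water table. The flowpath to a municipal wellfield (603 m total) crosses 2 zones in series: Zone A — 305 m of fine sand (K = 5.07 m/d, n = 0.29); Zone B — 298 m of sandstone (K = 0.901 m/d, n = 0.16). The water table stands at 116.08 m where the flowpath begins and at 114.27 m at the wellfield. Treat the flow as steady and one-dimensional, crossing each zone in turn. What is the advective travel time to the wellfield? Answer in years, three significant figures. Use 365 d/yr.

80.5 years

Total head drop ΔH = 116.08 − 114.27 = 1.81 m
Steady 1-D flow in series ⇒ the Darcy flux q is identical in every zone and the zone head losses add (resistances L/K in series).
Σ(L/K) = 305/5.07 + 298/0.901 = 60.16 + 330.7 = 390.9 d
q = ΔH / Σ(L/K) = 1.81 / 390.9 = 0.004630 m/d (same in every zone)
Zone A: v = q/n = 0.004630/0.29 = 0.01597 m/d → t_A = 305/0.01597 = 19100 d
Zone B: v = q/n = 0.004630/0.16 = 0.02894 m/d → t_B = 298/0.02894 = 10300 d
Total t = 19100 + 10300 = 29400 d
   = 29400 / 365 = 80.5 yr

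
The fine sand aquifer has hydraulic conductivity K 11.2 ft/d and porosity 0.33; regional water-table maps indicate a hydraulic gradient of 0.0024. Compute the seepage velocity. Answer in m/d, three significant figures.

K = 11.2 ft/d × 0.3048 = 3.414 m/d
Darcy flux q = K·i = 3.414 × 0.0024 = 0.008193 m/d
Seepage velocity v = q / n = 0.008193 / 0.33 = 0.02483 m/d

0.0248 m/d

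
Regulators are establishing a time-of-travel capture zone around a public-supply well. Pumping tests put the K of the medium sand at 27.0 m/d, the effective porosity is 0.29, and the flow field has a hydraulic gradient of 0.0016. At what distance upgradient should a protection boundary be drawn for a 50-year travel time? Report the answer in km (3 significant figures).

q = Ki = 27.0 × 0.0016 = 0.04320 m/d
Average linear velocity = 0.04320 / 0.29 = 0.1490 m/d
T = 50 yr × 365 = 18250 d
L = v × T = 0.1490 × 18250 = 2719 m
   = 2.72 km

2.72 km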